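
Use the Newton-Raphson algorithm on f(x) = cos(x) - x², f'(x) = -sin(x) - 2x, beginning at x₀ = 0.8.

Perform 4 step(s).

f(x) = cos(x) - x²
f'(x) = -sin(x) - 2x
x₀ = 0.8

Newton-Raphson formula: x_{n+1} = x_n - f(x_n)/f'(x_n)

Iteration 1:
  f(0.800000) = 0.056707
  f'(0.800000) = -2.317356
  x_1 = 0.800000 - 0.056707/(-2.317356) = 0.824470
Iteration 2:
  f(0.824470) = -0.000806
  f'(0.824470) = -2.383129
  x_2 = 0.824470 - (-0.000806)/(-2.383129) = 0.824132
Iteration 3:
  f(0.824132) = 0.000000
  f'(0.824132) = -2.382224
  x_3 = 0.824132 - 0.000000/(-2.382224) = 0.824132
Iteration 4:
  f(0.824132) = 0.000000
  f'(0.824132) = -2.382223
  x_4 = 0.824132 - 0.000000/(-2.382223) = 0.824132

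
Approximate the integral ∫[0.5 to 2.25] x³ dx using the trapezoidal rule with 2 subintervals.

f(x) = x³
a = 0.5, b = 2.25, n = 2
h = (b - a)/n = 0.875000

Trapezoidal rule: (h/2)[f(x₀) + 2f(x₁) + 2f(x₂) + ... + f(xₙ)]

x_0 = 0.5000, f(x_0) = 0.125000, coefficient = 1
x_1 = 1.3750, f(x_1) = 2.599609, coefficient = 2
x_2 = 2.2500, f(x_2) = 11.390625, coefficient = 1

I ≈ (0.875000/2) × 16.714844 = 7.312744
Exact value: 6.391602
Error: 0.921143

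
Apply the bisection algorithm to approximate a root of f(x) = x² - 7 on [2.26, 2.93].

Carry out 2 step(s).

f(x) = x² - 7
Initial interval: [2.26, 2.93]

Iteration 1:
  c_1 = (2.260000 + 2.930000)/2 = 2.595000
  f(c_1) = f(2.595000) = -0.265975
  f(a) × f(c) ≥ 0, new interval: [2.595000, 2.930000]
Iteration 2:
  c_2 = (2.595000 + 2.930000)/2 = 2.762500
  f(c_2) = f(2.762500) = 0.631406
  f(a) × f(c) < 0, new interval: [2.595000, 2.762500]

After 2 iteration(s), the approximation is c_2 = 2.762500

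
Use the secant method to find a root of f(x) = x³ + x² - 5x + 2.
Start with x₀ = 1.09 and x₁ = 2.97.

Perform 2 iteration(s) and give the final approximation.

f(x) = x³ + x² - 5x + 2
x₀ = 1.09, x₁ = 2.97

Secant formula: x_{n+1} = x_n - f(x_n)(x_n - x_{n-1})/(f(x_n) - f(x_{n-1}))

Iteration 1:
  f(1.090000) = -0.966871
  f(2.970000) = 22.168973
  x_2 = 2.970000 - 22.168973×(2.970000 - 1.090000)/(22.168973 - (-0.966871))
       = 1.168567
Iteration 2:
  f(2.970000) = 22.168973
  f(1.168567) = -0.881551
  x_3 = 1.168567 - (-0.881551)×(1.168567 - 2.970000)/(-0.881551 - 22.168973)
       = 1.237462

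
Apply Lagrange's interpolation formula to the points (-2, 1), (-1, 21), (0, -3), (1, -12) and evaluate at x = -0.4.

Lagrange interpolation formula:
P(x) = Σ yᵢ × Lᵢ(x)
where Lᵢ(x) = Π_{j≠i} (x - xⱼ)/(xᵢ - xⱼ)

L_0(-0.4) = (-0.4 - (-1))/(-2 - (-1)) × (-0.4 - 0)/(-2 - 0) × (-0.4 - 1)/(-2 - 1) = -0.056000
L_1(-0.4) = (-0.4 - (-2))/(-1 - (-2)) × (-0.4 - 0)/(-1 - 0) × (-0.4 - 1)/(-1 - 1) = 0.448000
L_2(-0.4) = (-0.4 - (-2))/(0 - (-2)) × (-0.4 - (-1))/(0 - (-1)) × (-0.4 - 1)/(0 - 1) = 0.672000
L_3(-0.4) = (-0.4 - (-2))/(1 - (-2)) × (-0.4 - (-1))/(1 - (-1)) × (-0.4 - 0)/(1 - 0) = -0.064000

P(-0.4) = 1×L_0(-0.4) + 21×L_1(-0.4) + (-3)×L_2(-0.4) + (-12)×L_3(-0.4)
P(-0.4) = 8.104000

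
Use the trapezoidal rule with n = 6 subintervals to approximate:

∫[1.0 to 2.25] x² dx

f(x) = x²
a = 1.0, b = 2.25, n = 6
h = (b - a)/n = 0.208333

Trapezoidal rule: (h/2)[f(x₀) + 2f(x₁) + 2f(x₂) + ... + f(xₙ)]

x_0 = 1.0000, f(x_0) = 1.000000, coefficient = 1
x_1 = 1.2083, f(x_1) = 1.460069, coefficient = 2
x_2 = 1.4167, f(x_2) = 2.006944, coefficient = 2
x_3 = 1.6250, f(x_3) = 2.640625, coefficient = 2
x_4 = 1.8333, f(x_4) = 3.361111, coefficient = 2
x_5 = 2.0417, f(x_5) = 4.168403, coefficient = 2
x_6 = 2.2500, f(x_6) = 5.062500, coefficient = 1

I ≈ (0.208333/2) × 33.336806 = 3.472584
Exact value: 3.463542
Error: 0.009042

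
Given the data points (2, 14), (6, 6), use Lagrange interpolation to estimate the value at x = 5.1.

Lagrange interpolation formula:
P(x) = Σ yᵢ × Lᵢ(x)
where Lᵢ(x) = Π_{j≠i} (x - xⱼ)/(xᵢ - xⱼ)

L_0(5.1) = (5.1 - 6)/(2 - 6) = 0.225000
L_1(5.1) = (5.1 - 2)/(6 - 2) = 0.775000

P(5.1) = 14×L_0(5.1) + 6×L_1(5.1)
P(5.1) = 7.800000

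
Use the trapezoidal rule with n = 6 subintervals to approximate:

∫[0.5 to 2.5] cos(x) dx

f(x) = cos(x)
a = 0.5, b = 2.5, n = 6
h = (b - a)/n = 0.333333

Trapezoidal rule: (h/2)[f(x₀) + 2f(x₁) + 2f(x₂) + ... + f(xₙ)]

x_0 = 0.5000, f(x_0) = 0.877583, coefficient = 1
x_1 = 0.8333, f(x_1) = 0.672412, coefficient = 2
x_2 = 1.1667, f(x_2) = 0.393219, coefficient = 2
x_3 = 1.5000, f(x_3) = 0.070737, coefficient = 2
x_4 = 1.8333, f(x_4) = -0.259531, coefficient = 2
x_5 = 2.1667, f(x_5) = -0.561229, coefficient = 2
x_6 = 2.5000, f(x_6) = -0.801144, coefficient = 1

I ≈ (0.333333/2) × 0.707654 = 0.117942
Exact value: 0.119047
Error: 0.001104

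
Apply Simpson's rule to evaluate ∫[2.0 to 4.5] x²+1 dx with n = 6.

f(x) = x²+1
a = 2.0, b = 4.5, n = 6
h = (b - a)/n = 0.416667

Simpson's rule: (h/3)[f(x₀) + 4f(x₁) + 2f(x₂) + ... + f(xₙ)]

x_0 = 2.0000, f(x_0) = 5.000000, coefficient = 1
x_1 = 2.4167, f(x_1) = 6.840278, coefficient = 4
x_2 = 2.8333, f(x_2) = 9.027778, coefficient = 2
x_3 = 3.2500, f(x_3) = 11.562500, coefficient = 4
x_4 = 3.6667, f(x_4) = 14.444444, coefficient = 2
x_5 = 4.0833, f(x_5) = 17.673611, coefficient = 4
x_6 = 4.5000, f(x_6) = 21.250000, coefficient = 1

I ≈ (0.416667/3) × 217.500000 = 30.208333
Exact value: 30.208333
Error: 0.000000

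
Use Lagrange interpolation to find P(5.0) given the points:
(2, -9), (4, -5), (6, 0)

Lagrange interpolation formula:
P(x) = Σ yᵢ × Lᵢ(x)
where Lᵢ(x) = Π_{j≠i} (x - xⱼ)/(xᵢ - xⱼ)

L_0(5.0) = (5.0 - 4)/(2 - 4) × (5.0 - 6)/(2 - 6) = -0.125000
L_1(5.0) = (5.0 - 2)/(4 - 2) × (5.0 - 6)/(4 - 6) = 0.750000
L_2(5.0) = (5.0 - 2)/(6 - 2) × (5.0 - 4)/(6 - 4) = 0.375000

P(5.0) = (-9)×L_0(5.0) + (-5)×L_1(5.0) + 0×L_2(5.0)
P(5.0) = -2.625000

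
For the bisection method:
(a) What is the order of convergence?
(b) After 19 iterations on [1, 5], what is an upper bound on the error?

(a) Bisection has linear (order 1) convergence; the error is halved each step.

(b) Error bound = (b-a)/2^n = (5 - 1)/2^{19}
    = 4/2^{19}

(a) 1 (linear); (b) error ≤ 7.63e-06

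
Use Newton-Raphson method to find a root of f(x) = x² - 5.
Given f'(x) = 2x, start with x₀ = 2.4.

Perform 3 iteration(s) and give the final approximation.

f(x) = x² - 5
f'(x) = 2x
x₀ = 2.4

Newton-Raphson formula: x_{n+1} = x_n - f(x_n)/f'(x_n)

Iteration 1:
  f(2.400000) = 0.760000
  f'(2.400000) = 4.800000
  x_1 = 2.400000 - 0.760000/4.800000 = 2.241667
Iteration 2:
  f(2.241667) = 0.025069
  f'(2.241667) = 4.483333
  x_2 = 2.241667 - 0.025069/4.483333 = 2.236075
Iteration 3:
  f(2.236075) = 0.000031
  f'(2.236075) = 4.472150
  x_3 = 2.236075 - 0.000031/4.472150 = 2.236068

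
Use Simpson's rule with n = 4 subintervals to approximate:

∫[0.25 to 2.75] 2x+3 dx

f(x) = 2x+3
a = 0.25, b = 2.75, n = 4
h = (b - a)/n = 0.625000

Simpson's rule: (h/3)[f(x₀) + 4f(x₁) + 2f(x₂) + ... + f(xₙ)]

x_0 = 0.2500, f(x_0) = 3.500000, coefficient = 1
x_1 = 0.8750, f(x_1) = 4.750000, coefficient = 4
x_2 = 1.5000, f(x_2) = 6.000000, coefficient = 2
x_3 = 2.1250, f(x_3) = 7.250000, coefficient = 4
x_4 = 2.7500, f(x_4) = 8.500000, coefficient = 1

I ≈ (0.625000/3) × 72.000000 = 15.000000
Exact value: 15.000000
Error: 0.000000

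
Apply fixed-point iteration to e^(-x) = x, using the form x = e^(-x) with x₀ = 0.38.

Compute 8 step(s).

Equation: e^(-x) = x
Fixed-point form: x = e^(-x)
x₀ = 0.38

x_1 = g(0.380000) = 0.683861
x_2 = g(0.683861) = 0.504665
x_3 = g(0.504665) = 0.603708
x_4 = g(0.603708) = 0.546780
x_5 = g(0.546780) = 0.578810
x_6 = g(0.578810) = 0.560565
x_7 = g(0.560565) = 0.570887
x_8 = g(0.570887) = 0.565024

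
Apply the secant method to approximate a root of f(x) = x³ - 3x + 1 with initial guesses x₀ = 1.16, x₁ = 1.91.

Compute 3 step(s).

f(x) = x³ - 3x + 1
x₀ = 1.16, x₁ = 1.91

Secant formula: x_{n+1} = x_n - f(x_n)(x_n - x_{n-1})/(f(x_n) - f(x_{n-1}))

Iteration 1:
  f(1.160000) = -0.919104
  f(1.910000) = 2.237871
  x_2 = 1.910000 - 2.237871×(1.910000 - 1.160000)/(2.237871 - (-0.919104))
       = 1.378351
Iteration 2:
  f(1.910000) = 2.237871
  f(1.378351) = -0.516391
  x_3 = 1.378351 - (-0.516391)×(1.378351 - 1.910000)/(-0.516391 - 2.237871)
       = 1.478029
Iteration 3:
  f(1.378351) = -0.516391
  f(1.478029) = -0.205231
  x_4 = 1.478029 - (-0.205231)×(1.478029 - 1.378351)/(-0.205231 - (-0.516391))
       = 1.543773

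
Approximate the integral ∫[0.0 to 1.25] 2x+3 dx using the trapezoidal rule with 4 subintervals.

f(x) = 2x+3
a = 0.0, b = 1.25, n = 4
h = (b - a)/n = 0.312500

Trapezoidal rule: (h/2)[f(x₀) + 2f(x₁) + 2f(x₂) + ... + f(xₙ)]

x_0 = 0.0000, f(x_0) = 3.000000, coefficient = 1
x_1 = 0.3125, f(x_1) = 3.625000, coefficient = 2
x_2 = 0.6250, f(x_2) = 4.250000, coefficient = 2
x_3 = 0.9375, f(x_3) = 4.875000, coefficient = 2
x_4 = 1.2500, f(x_4) = 5.500000, coefficient = 1

I ≈ (0.312500/2) × 34.000000 = 5.312500
Exact value: 5.312500
Error: 0.000000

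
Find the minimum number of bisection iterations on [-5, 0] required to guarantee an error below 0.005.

We need (b-a)/2^n ≤ 0.005
(0 - (-5))/2^n ≤ 0.005
5/2^n ≤ 0.005
2^n ≥ 1000
n ≥ log₂(1000) = 9.97
n ≥ 10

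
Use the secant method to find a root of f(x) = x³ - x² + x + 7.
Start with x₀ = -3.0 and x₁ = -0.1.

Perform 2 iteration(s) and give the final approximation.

f(x) = x³ - x² + x + 7
x₀ = -3.0, x₁ = -0.1

Secant formula: x_{n+1} = x_n - f(x_n)(x_n - x_{n-1})/(f(x_n) - f(x_{n-1}))

Iteration 1:
  f(-3.000000) = -32.000000
  f(-0.100000) = 6.889000
  x_2 = -0.100000 - 6.889000×(-0.100000 - (-3.000000))/(6.889000 - (-32.000000))
       = -0.613721
Iteration 2:
  f(-0.100000) = 6.889000
  f(-0.613721) = 5.778465
  x_3 = -0.613721 - 5.778465×(-0.613721 - (-0.100000))/(5.778465 - 6.889000)
       = -3.286775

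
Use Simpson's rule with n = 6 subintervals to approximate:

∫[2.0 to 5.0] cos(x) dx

f(x) = cos(x)
a = 2.0, b = 5.0, n = 6
h = (b - a)/n = 0.500000

Simpson's rule: (h/3)[f(x₀) + 4f(x₁) + 2f(x₂) + ... + f(xₙ)]

x_0 = 2.0000, f(x_0) = -0.416147, coefficient = 1
x_1 = 2.5000, f(x_1) = -0.801144, coefficient = 4
x_2 = 3.0000, f(x_2) = -0.989992, coefficient = 2
x_3 = 3.5000, f(x_3) = -0.936457, coefficient = 4
x_4 = 4.0000, f(x_4) = -0.653644, coefficient = 2
x_5 = 4.5000, f(x_5) = -0.210796, coefficient = 4
x_6 = 5.0000, f(x_6) = 0.283662, coefficient = 1

I ≈ (0.500000/3) × -11.213341 = -1.868890
Exact value: -1.868222
Error: 0.000669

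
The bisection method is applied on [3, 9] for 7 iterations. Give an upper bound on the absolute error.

Bisection error bound: |error| ≤ (b-a)/2^n
|error| ≤ (9 - 3)/2^7 = 6/2^7
|error| ≤ 0.0468750000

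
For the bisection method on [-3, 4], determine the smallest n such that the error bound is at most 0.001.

We need (b-a)/2^n ≤ 0.001
(4 - (-3))/2^n ≤ 0.001
7/2^n ≤ 0.001
2^n ≥ 7000
n ≥ log₂(7000) = 12.77
n ≥ 13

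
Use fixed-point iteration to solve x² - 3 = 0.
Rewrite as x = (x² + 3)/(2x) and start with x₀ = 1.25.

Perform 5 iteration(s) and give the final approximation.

Equation: x² - 3 = 0
Fixed-point form: x = (x² + 3)/(2x)
x₀ = 1.25

x_1 = g(1.250000) = 1.825000
x_2 = g(1.825000) = 1.734418
x_3 = g(1.734418) = 1.732052
x_4 = g(1.732052) = 1.732051
x_5 = g(1.732051) = 1.732051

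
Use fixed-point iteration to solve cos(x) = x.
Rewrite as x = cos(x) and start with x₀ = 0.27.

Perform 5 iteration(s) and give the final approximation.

Equation: cos(x) = x
Fixed-point form: x = cos(x)
x₀ = 0.27

x_1 = g(0.270000) = 0.963771
x_2 = g(0.963771) = 0.570427
x_3 = g(0.570427) = 0.841671
x_4 = g(0.841671) = 0.666218
x_5 = g(0.666218) = 0.786165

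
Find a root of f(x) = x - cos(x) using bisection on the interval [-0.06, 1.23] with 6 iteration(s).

f(x) = x - cos(x)
Initial interval: [-0.06, 1.23]

Iteration 1:
  c_1 = (-0.060000 + 1.230000)/2 = 0.585000
  f(c_1) = f(0.585000) = -0.248712
  f(a) × f(c) ≥ 0, new interval: [0.585000, 1.230000]
Iteration 2:
  c_2 = (0.585000 + 1.230000)/2 = 0.907500
  f(c_2) = f(0.907500) = 0.291782
  f(a) × f(c) < 0, new interval: [0.585000, 0.907500]
Iteration 3:
  c_3 = (0.585000 + 0.907500)/2 = 0.746250
  f(c_3) = f(0.746250) = 0.012010
  f(a) × f(c) < 0, new interval: [0.585000, 0.746250]
Iteration 4:
  c_4 = (0.585000 + 0.746250)/2 = 0.665625
  f(c_4) = f(0.665625) = -0.120906
  f(a) × f(c) ≥ 0, new interval: [0.665625, 0.746250]
Iteration 5:
  c_5 = (0.665625 + 0.746250)/2 = 0.705937
  f(c_5) = f(0.705937) = -0.055066
  f(a) × f(c) ≥ 0, new interval: [0.705937, 0.746250]
Iteration 6:
  c_6 = (0.705937 + 0.746250)/2 = 0.726094
  f(c_6) = f(0.726094) = -0.021680
  f(a) × f(c) ≥ 0, new interval: [0.726094, 0.746250]

After 6 iteration(s), the approximation is c_6 = 0.726094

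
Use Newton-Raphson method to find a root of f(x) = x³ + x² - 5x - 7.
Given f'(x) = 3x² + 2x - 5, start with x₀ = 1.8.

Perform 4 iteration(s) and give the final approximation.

f(x) = x³ + x² - 5x - 7
f'(x) = 3x² + 2x - 5
x₀ = 1.8

Newton-Raphson formula: x_{n+1} = x_n - f(x_n)/f'(x_n)

Iteration 1:
  f(1.800000) = -6.928000
  f'(1.800000) = 8.320000
  x_1 = 1.800000 - (-6.928000)/8.320000 = 2.632692
Iteration 2:
  f(2.632692) = 5.014979
  f'(2.632692) = 21.058591
  x_2 = 2.632692 - 5.014979/21.058591 = 2.394548
Iteration 3:
  f(2.394548) = 0.491127
  f'(2.394548) = 16.990680
  x_3 = 2.394548 - 0.491127/16.990680 = 2.365643
Iteration 4:
  f(2.365643) = 0.006814
  f'(2.365643) = 16.520079
  x_4 = 2.365643 - 0.006814/16.520079 = 2.365230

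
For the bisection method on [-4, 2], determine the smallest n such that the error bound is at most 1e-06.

We need (b-a)/2^n ≤ 1e-06
(2 - (-4))/2^n ≤ 1e-06
6/2^n ≤ 1e-06
2^n ≥ 6000000
n ≥ log₂(6000000) = 22.52
n ≥ 23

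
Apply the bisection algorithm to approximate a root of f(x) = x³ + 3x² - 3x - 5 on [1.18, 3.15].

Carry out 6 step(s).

f(x) = x³ + 3x² - 3x - 5
Initial interval: [1.18, 3.15]

Iteration 1:
  c_1 = (1.180000 + 3.150000)/2 = 2.165000
  f(c_1) = f(2.165000) = 12.714517
  f(a) × f(c) < 0, new interval: [1.180000, 2.165000]
Iteration 2:
  c_2 = (1.180000 + 2.165000)/2 = 1.672500
  f(c_2) = f(1.672500) = 3.052680
  f(a) × f(c) < 0, new interval: [1.180000, 1.672500]
Iteration 3:
  c_3 = (1.180000 + 1.672500)/2 = 1.426250
  f(c_3) = f(1.426250) = -0.274921
  f(a) × f(c) ≥ 0, new interval: [1.426250, 1.672500]
Iteration 4:
  c_4 = (1.426250 + 1.672500)/2 = 1.549375
  f(c_4) = f(1.549375) = 1.272936
  f(a) × f(c) < 0, new interval: [1.426250, 1.549375]
Iteration 5:
  c_5 = (1.426250 + 1.549375)/2 = 1.487812
  f(c_5) = f(1.487812) = 0.470722
  f(a) × f(c) < 0, new interval: [1.426250, 1.487812]
Iteration 6:
  c_6 = (1.426250 + 1.487812)/2 = 1.457031
  f(c_6) = f(1.457031) = 0.090916
  f(a) × f(c) < 0, new interval: [1.426250, 1.457031]

After 6 iteration(s), the approximation is c_6 = 1.457031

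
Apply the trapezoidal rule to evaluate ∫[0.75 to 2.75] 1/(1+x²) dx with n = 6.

f(x) = 1/(1+x²)
a = 0.75, b = 2.75, n = 6
h = (b - a)/n = 0.333333

Trapezoidal rule: (h/2)[f(x₀) + 2f(x₁) + 2f(x₂) + ... + f(xₙ)]

x_0 = 0.7500, f(x_0) = 0.640000, coefficient = 1
x_1 = 1.0833, f(x_1) = 0.460064, coefficient = 2
x_2 = 1.4167, f(x_2) = 0.332564, coefficient = 2
x_3 = 1.7500, f(x_3) = 0.246154, coefficient = 2
x_4 = 2.0833, f(x_4) = 0.187256, coefficient = 2
x_5 = 2.4167, f(x_5) = 0.146193, coefficient = 2
x_6 = 2.7500, f(x_6) = 0.116788, coefficient = 1

I ≈ (0.333333/2) × 3.501249 = 0.583541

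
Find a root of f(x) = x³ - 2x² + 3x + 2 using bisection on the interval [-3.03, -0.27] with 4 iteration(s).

f(x) = x³ - 2x² + 3x + 2
Initial interval: [-3.03, -0.27]

Iteration 1:
  c_1 = (-3.030000 + (-0.270000))/2 = -1.650000
  f(c_1) = f(-1.650000) = -12.887125
  f(a) × f(c) ≥ 0, new interval: [-1.650000, -0.270000]
Iteration 2:
  c_2 = (-1.650000 + (-0.270000))/2 = -0.960000
  f(c_2) = f(-0.960000) = -3.607936
  f(a) × f(c) ≥ 0, new interval: [-0.960000, -0.270000]
Iteration 3:
  c_3 = (-0.960000 + (-0.270000))/2 = -0.615000
  f(c_3) = f(-0.615000) = -0.834058
  f(a) × f(c) ≥ 0, new interval: [-0.615000, -0.270000]
Iteration 4:
  c_4 = (-0.615000 + (-0.270000))/2 = -0.442500
  f(c_4) = f(-0.442500) = 0.194243
  f(a) × f(c) < 0, new interval: [-0.615000, -0.442500]

After 4 iteration(s), the approximation is c_4 = -0.442500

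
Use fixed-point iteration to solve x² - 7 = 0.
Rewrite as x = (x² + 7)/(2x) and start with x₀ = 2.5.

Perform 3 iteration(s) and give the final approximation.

Equation: x² - 7 = 0
Fixed-point form: x = (x² + 7)/(2x)
x₀ = 2.5

x_1 = g(2.500000) = 2.650000
x_2 = g(2.650000) = 2.645755
x_3 = g(2.645755) = 2.645751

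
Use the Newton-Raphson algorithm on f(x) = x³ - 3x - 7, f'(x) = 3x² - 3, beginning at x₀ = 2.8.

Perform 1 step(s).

f(x) = x³ - 3x - 7
f'(x) = 3x² - 3
x₀ = 2.8

Newton-Raphson formula: x_{n+1} = x_n - f(x_n)/f'(x_n)

Iteration 1:
  f(2.800000) = 6.552000
  f'(2.800000) = 20.520000
  x_1 = 2.800000 - 6.552000/20.520000 = 2.480702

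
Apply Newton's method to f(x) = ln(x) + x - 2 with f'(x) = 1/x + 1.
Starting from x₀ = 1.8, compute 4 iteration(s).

f(x) = ln(x) + x - 2
f'(x) = 1/x + 1
x₀ = 1.8

Newton-Raphson formula: x_{n+1} = x_n - f(x_n)/f'(x_n)

Iteration 1:
  f(1.800000) = 0.387787
  f'(1.800000) = 1.555556
  x_1 = 1.800000 - 0.387787/1.555556 = 1.550709
Iteration 2:
  f(1.550709) = -0.010579
  f'(1.550709) = 1.644866
  x_2 = 1.550709 - (-0.010579)/1.644866 = 1.557140
Iteration 3:
  f(1.557140) = -0.000009
  f'(1.557140) = 1.642203
  x_3 = 1.557140 - (-0.000009)/1.642203 = 1.557146
Iteration 4:
  f(1.557146) = 0.000000
  f'(1.557146) = 1.642201
  x_4 = 1.557146 - 0.000000/1.642201 = 1.557146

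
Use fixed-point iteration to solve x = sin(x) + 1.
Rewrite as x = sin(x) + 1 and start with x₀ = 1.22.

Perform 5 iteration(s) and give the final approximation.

Equation: x = sin(x) + 1
Fixed-point form: x = sin(x) + 1
x₀ = 1.22

x_1 = g(1.220000) = 1.939099
x_2 = g(1.939099) = 1.932940
x_3 = g(1.932940) = 1.935140
x_4 = g(1.935140) = 1.934358
x_5 = g(1.934358) = 1.934636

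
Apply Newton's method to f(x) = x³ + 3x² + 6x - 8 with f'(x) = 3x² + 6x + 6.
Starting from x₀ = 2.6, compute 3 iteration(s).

f(x) = x³ + 3x² + 6x - 8
f'(x) = 3x² + 6x + 6
x₀ = 2.6

Newton-Raphson formula: x_{n+1} = x_n - f(x_n)/f'(x_n)

Iteration 1:
  f(2.600000) = 45.456000
  f'(2.600000) = 41.880000
  x_1 = 2.600000 - 45.456000/41.880000 = 1.514613
Iteration 2:
  f(1.514613) = 11.444441
  f'(1.514613) = 21.969838
  x_2 = 1.514613 - 11.444441/21.969838 = 0.993697
Iteration 3:
  f(0.993697) = 1.905695
  f'(0.993697) = 14.924485
  x_3 = 0.993697 - 1.905695/14.924485 = 0.866008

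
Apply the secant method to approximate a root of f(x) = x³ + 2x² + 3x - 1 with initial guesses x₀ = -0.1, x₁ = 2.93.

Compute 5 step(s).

f(x) = x³ + 2x² + 3x - 1
x₀ = -0.1, x₁ = 2.93

Secant formula: x_{n+1} = x_n - f(x_n)(x_n - x_{n-1})/(f(x_n) - f(x_{n-1}))

Iteration 1:
  f(-0.100000) = -1.281000
  f(2.930000) = 50.113557
  x_2 = 2.930000 - 50.113557×(2.930000 - (-0.100000))/(50.113557 - (-1.281000))
       = -0.024478
Iteration 2:
  f(2.930000) = 50.113557
  f(-0.024478) = -1.072250
  x_3 = -0.024478 - (-1.072250)×(-0.024478 - 2.930000)/(-1.072250 - 50.113557)
       = 0.037413
Iteration 3:
  f(-0.024478) = -1.072250
  f(0.037413) = -0.884909
  x_4 = 0.037413 - (-0.884909)×(0.037413 - (-0.024478))/(-0.884909 - (-1.072250))
       = 0.329756
Iteration 4:
  f(0.037413) = -0.884909
  f(0.329756) = 0.242604
  x_5 = 0.329756 - 0.242604×(0.329756 - 0.037413)/(0.242604 - (-0.884909))
       = 0.266853
Iteration 5:
  f(0.329756) = 0.242604
  f(0.266853) = -0.038015
  x_6 = 0.266853 - (-0.038015)×(0.266853 - 0.329756)/(-0.038015 - 0.242604)
       = 0.275375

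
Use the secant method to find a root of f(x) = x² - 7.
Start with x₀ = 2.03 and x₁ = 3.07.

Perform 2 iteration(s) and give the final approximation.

f(x) = x² - 7
x₀ = 2.03, x₁ = 3.07

Secant formula: x_{n+1} = x_n - f(x_n)(x_n - x_{n-1})/(f(x_n) - f(x_{n-1}))

Iteration 1:
  f(2.030000) = -2.879100
  f(3.070000) = 2.424900
  x_2 = 3.070000 - 2.424900×(3.070000 - 2.030000)/(2.424900 - (-2.879100))
       = 2.594529
Iteration 2:
  f(3.070000) = 2.424900
  f(2.594529) = -0.268417
  x_3 = 2.594529 - (-0.268417)×(2.594529 - 3.070000)/(-0.268417 - 2.424900)
       = 2.641915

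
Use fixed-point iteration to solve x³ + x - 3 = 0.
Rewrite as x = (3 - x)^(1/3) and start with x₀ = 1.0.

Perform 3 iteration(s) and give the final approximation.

Equation: x³ + x - 3 = 0
Fixed-point form: x = (3 - x)^(1/3)
x₀ = 1.0

x_1 = g(1.000000) = 1.259921
x_2 = g(1.259921) = 1.202790
x_3 = g(1.202790) = 1.215812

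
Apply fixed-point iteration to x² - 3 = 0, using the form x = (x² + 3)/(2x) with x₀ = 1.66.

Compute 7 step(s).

Equation: x² - 3 = 0
Fixed-point form: x = (x² + 3)/(2x)
x₀ = 1.66

x_1 = g(1.660000) = 1.733614
x_2 = g(1.733614) = 1.732052
x_3 = g(1.732052) = 1.732051
x_4 = g(1.732051) = 1.732051
x_5 = g(1.732051) = 1.732051
x_6 = g(1.732051) = 1.732051
x_7 = g(1.732051) = 1.732051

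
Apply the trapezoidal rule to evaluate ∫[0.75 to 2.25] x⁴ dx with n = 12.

f(x) = x⁴
a = 0.75, b = 2.25, n = 12
h = (b - a)/n = 0.125000

Trapezoidal rule: (h/2)[f(x₀) + 2f(x₁) + 2f(x₂) + ... + f(xₙ)]

x_0 = 0.7500, f(x_0) = 0.316406, coefficient = 1
x_1 = 0.8750, f(x_1) = 0.586182, coefficient = 2
x_2 = 1.0000, f(x_2) = 1.000000, coefficient = 2
x_3 = 1.1250, f(x_3) = 1.601807, coefficient = 2
x_4 = 1.2500, f(x_4) = 2.441406, coefficient = 2
x_5 = 1.3750, f(x_5) = 3.574463, coefficient = 2
x_6 = 1.5000, f(x_6) = 5.062500, coefficient = 2
x_7 = 1.6250, f(x_7) = 6.972900, coefficient = 2
x_8 = 1.7500, f(x_8) = 9.378906, coefficient = 2
x_9 = 1.8750, f(x_9) = 12.359619, coefficient = 2
x_10 = 2.0000, f(x_10) = 16.000000, coefficient = 2
x_11 = 2.1250, f(x_11) = 20.390869, coefficient = 2
x_12 = 2.2500, f(x_12) = 25.628906, coefficient = 1

I ≈ (0.125000/2) × 184.682617 = 11.542664
Exact value: 11.485547
Error: 0.057117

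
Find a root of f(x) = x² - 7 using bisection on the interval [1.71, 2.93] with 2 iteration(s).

f(x) = x² - 7
Initial interval: [1.71, 2.93]

Iteration 1:
  c_1 = (1.710000 + 2.930000)/2 = 2.320000
  f(c_1) = f(2.320000) = -1.617600
  f(a) × f(c) ≥ 0, new interval: [2.320000, 2.930000]
Iteration 2:
  c_2 = (2.320000 + 2.930000)/2 = 2.625000
  f(c_2) = f(2.625000) = -0.109375
  f(a) × f(c) ≥ 0, new interval: [2.625000, 2.930000]

After 2 iteration(s), the approximation is c_2 = 2.625000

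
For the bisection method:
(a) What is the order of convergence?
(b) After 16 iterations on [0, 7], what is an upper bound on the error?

(a) Bisection has linear (order 1) convergence; the error is halved each step.

(b) Error bound = (b-a)/2^n = (7 - 0)/2^{16}
    = 7/2^{16}

(a) 1 (linear); (b) error ≤ 1.07e-04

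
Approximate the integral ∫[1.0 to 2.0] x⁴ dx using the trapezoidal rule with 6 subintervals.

f(x) = x⁴
a = 1.0, b = 2.0, n = 6
h = (b - a)/n = 0.166667

Trapezoidal rule: (h/2)[f(x₀) + 2f(x₁) + 2f(x₂) + ... + f(xₙ)]

x_0 = 1.0000, f(x_0) = 1.000000, coefficient = 1
x_1 = 1.1667, f(x_1) = 1.852623, coefficient = 2
x_2 = 1.3333, f(x_2) = 3.160494, coefficient = 2
x_3 = 1.5000, f(x_3) = 5.062500, coefficient = 2
x_4 = 1.6667, f(x_4) = 7.716049, coefficient = 2
x_5 = 1.8333, f(x_5) = 11.297068, coefficient = 2
x_6 = 2.0000, f(x_6) = 16.000000, coefficient = 1

I ≈ (0.166667/2) × 75.177469 = 6.264789
Exact value: 6.200000
Error: 0.064789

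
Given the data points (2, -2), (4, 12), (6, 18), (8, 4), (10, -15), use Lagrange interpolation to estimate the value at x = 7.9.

Lagrange interpolation formula:
P(x) = Σ yᵢ × Lᵢ(x)
where Lᵢ(x) = Π_{j≠i} (x - xⱼ)/(xᵢ - xⱼ)

L_0(7.9) = (7.9 - 4)/(2 - 4) × (7.9 - 6)/(2 - 6) × (7.9 - 8)/(2 - 8) × (7.9 - 10)/(2 - 10) = 0.004052
L_1(7.9) = (7.9 - 2)/(4 - 2) × (7.9 - 6)/(4 - 6) × (7.9 - 8)/(4 - 8) × (7.9 - 10)/(4 - 10) = -0.024522
L_2(7.9) = (7.9 - 2)/(6 - 2) × (7.9 - 4)/(6 - 4) × (7.9 - 8)/(6 - 8) × (7.9 - 10)/(6 - 10) = 0.075502
L_3(7.9) = (7.9 - 2)/(8 - 2) × (7.9 - 4)/(8 - 4) × (7.9 - 6)/(8 - 6) × (7.9 - 10)/(8 - 10) = 0.956353
L_4(7.9) = (7.9 - 2)/(10 - 2) × (7.9 - 4)/(10 - 4) × (7.9 - 6)/(10 - 6) × (7.9 - 8)/(10 - 8) = -0.011385

P(7.9) = (-2)×L_0(7.9) + 12×L_1(7.9) + 18×L_2(7.9) + 4×L_3(7.9) + (-15)×L_4(7.9)
P(7.9) = 5.052851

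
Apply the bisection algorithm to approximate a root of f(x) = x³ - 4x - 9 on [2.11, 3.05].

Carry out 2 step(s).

f(x) = x³ - 4x - 9
Initial interval: [2.11, 3.05]

Iteration 1:
  c_1 = (2.110000 + 3.050000)/2 = 2.580000
  f(c_1) = f(2.580000) = -2.146488
  f(a) × f(c) ≥ 0, new interval: [2.580000, 3.050000]
Iteration 2:
  c_2 = (2.580000 + 3.050000)/2 = 2.815000
  f(c_2) = f(2.815000) = 2.046693
  f(a) × f(c) < 0, new interval: [2.580000, 2.815000]

After 2 iteration(s), the approximation is c_2 = 2.815000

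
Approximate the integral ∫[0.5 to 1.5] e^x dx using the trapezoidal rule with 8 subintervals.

f(x) = e^x
a = 0.5, b = 1.5, n = 8
h = (b - a)/n = 0.125000

Trapezoidal rule: (h/2)[f(x₀) + 2f(x₁) + 2f(x₂) + ... + f(xₙ)]

x_0 = 0.5000, f(x_0) = 1.648721, coefficient = 1
x_1 = 0.6250, f(x_1) = 1.868246, coefficient = 2
x_2 = 0.7500, f(x_2) = 2.117000, coefficient = 2
x_3 = 0.8750, f(x_3) = 2.398875, coefficient = 2
x_4 = 1.0000, f(x_4) = 2.718282, coefficient = 2
x_5 = 1.1250, f(x_5) = 3.080217, coefficient = 2
x_6 = 1.2500, f(x_6) = 3.490343, coefficient = 2
x_7 = 1.3750, f(x_7) = 3.955077, coefficient = 2
x_8 = 1.5000, f(x_8) = 4.481689, coefficient = 1

I ≈ (0.125000/2) × 45.386490 = 2.836656
Exact value: 2.832968
Error: 0.003688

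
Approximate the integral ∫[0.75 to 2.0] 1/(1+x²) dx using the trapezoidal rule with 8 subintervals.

f(x) = 1/(1+x²)
a = 0.75, b = 2.0, n = 8
h = (b - a)/n = 0.156250

Trapezoidal rule: (h/2)[f(x₀) + 2f(x₁) + 2f(x₂) + ... + f(xₙ)]

x_0 = 0.7500, f(x_0) = 0.640000, coefficient = 1
x_1 = 0.9062, f(x_1) = 0.549062, coefficient = 2
x_2 = 1.0625, f(x_2) = 0.469725, coefficient = 2
x_3 = 1.2188, f(x_3) = 0.402358, coefficient = 2
x_4 = 1.3750, f(x_4) = 0.345946, coefficient = 2
x_5 = 1.5312, f(x_5) = 0.298978, coefficient = 2
x_6 = 1.6875, f(x_6) = 0.259898, coefficient = 2
x_7 = 1.8438, f(x_7) = 0.227303, coefficient = 2
x_8 = 2.0000, f(x_8) = 0.200000, coefficient = 1

I ≈ (0.156250/2) × 5.946539 = 0.464573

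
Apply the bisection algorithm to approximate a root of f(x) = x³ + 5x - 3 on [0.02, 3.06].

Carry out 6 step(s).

f(x) = x³ + 5x - 3
Initial interval: [0.02, 3.06]

Iteration 1:
  c_1 = (0.020000 + 3.060000)/2 = 1.540000
  f(c_1) = f(1.540000) = 8.352264
  f(a) × f(c) < 0, new interval: [0.020000, 1.540000]
Iteration 2:
  c_2 = (0.020000 + 1.540000)/2 = 0.780000
  f(c_2) = f(0.780000) = 1.374552
  f(a) × f(c) < 0, new interval: [0.020000, 0.780000]
Iteration 3:
  c_3 = (0.020000 + 0.780000)/2 = 0.400000
  f(c_3) = f(0.400000) = -0.936000
  f(a) × f(c) ≥ 0, new interval: [0.400000, 0.780000]
Iteration 4:
  c_4 = (0.400000 + 0.780000)/2 = 0.590000
  f(c_4) = f(0.590000) = 0.155379
  f(a) × f(c) < 0, new interval: [0.400000, 0.590000]
Iteration 5:
  c_5 = (0.400000 + 0.590000)/2 = 0.495000
  f(c_5) = f(0.495000) = -0.403713
  f(a) × f(c) ≥ 0, new interval: [0.495000, 0.590000]
Iteration 6:
  c_6 = (0.495000 + 0.590000)/2 = 0.542500
  f(c_6) = f(0.542500) = -0.127839
  f(a) × f(c) ≥ 0, new interval: [0.542500, 0.590000]

After 6 iteration(s), the approximation is c_6 = 0.542500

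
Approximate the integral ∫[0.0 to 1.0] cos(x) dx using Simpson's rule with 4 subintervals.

f(x) = cos(x)
a = 0.0, b = 1.0, n = 4
h = (b - a)/n = 0.250000

Simpson's rule: (h/3)[f(x₀) + 4f(x₁) + 2f(x₂) + ... + f(xₙ)]

x_0 = 0.0000, f(x_0) = 1.000000, coefficient = 1
x_1 = 0.2500, f(x_1) = 0.968912, coefficient = 4
x_2 = 0.5000, f(x_2) = 0.877583, coefficient = 2
x_3 = 0.7500, f(x_3) = 0.731689, coefficient = 4
x_4 = 1.0000, f(x_4) = 0.540302, coefficient = 1

I ≈ (0.250000/3) × 10.097873 = 0.841489
Exact value: 0.841471
Error: 0.000018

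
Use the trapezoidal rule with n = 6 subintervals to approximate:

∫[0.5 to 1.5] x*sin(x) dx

f(x) = x*sin(x)
a = 0.5, b = 1.5, n = 6
h = (b - a)/n = 0.166667

Trapezoidal rule: (h/2)[f(x₀) + 2f(x₁) + 2f(x₂) + ... + f(xₙ)]

x_0 = 0.5000, f(x_0) = 0.239713, coefficient = 1
x_1 = 0.6667, f(x_1) = 0.412247, coefficient = 2
x_2 = 0.8333, f(x_2) = 0.616814, coefficient = 2
x_3 = 1.0000, f(x_3) = 0.841471, coefficient = 2
x_4 = 1.1667, f(x_4) = 1.072686, coefficient = 2
x_5 = 1.3333, f(x_5) = 1.295917, coefficient = 2
x_6 = 1.5000, f(x_6) = 1.496242, coefficient = 1

I ≈ (0.166667/2) × 10.214224 = 0.851185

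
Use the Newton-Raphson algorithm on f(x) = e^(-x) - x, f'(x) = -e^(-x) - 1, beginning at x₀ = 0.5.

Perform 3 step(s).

f(x) = e^(-x) - x
f'(x) = -e^(-x) - 1
x₀ = 0.5

Newton-Raphson formula: x_{n+1} = x_n - f(x_n)/f'(x_n)

Iteration 1:
  f(0.500000) = 0.106531
  f'(0.500000) = -1.606531
  x_1 = 0.500000 - 0.106531/(-1.606531) = 0.566311
Iteration 2:
  f(0.566311) = 0.001305
  f'(0.566311) = -1.567616
  x_2 = 0.566311 - 0.001305/(-1.567616) = 0.567143
Iteration 3:
  f(0.567143) = 0.000000
  f'(0.567143) = -1.567143
  x_3 = 0.567143 - 0.000000/(-1.567143) = 0.567143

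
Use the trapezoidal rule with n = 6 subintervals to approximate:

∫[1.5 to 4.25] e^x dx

f(x) = e^x
a = 1.5, b = 4.25, n = 6
h = (b - a)/n = 0.458333

Trapezoidal rule: (h/2)[f(x₀) + 2f(x₁) + 2f(x₂) + ... + f(xₙ)]

x_0 = 1.5000, f(x_0) = 4.481689, coefficient = 1
x_1 = 1.9583, f(x_1) = 7.087505, coefficient = 2
x_2 = 2.4167, f(x_2) = 11.208436, coefficient = 2
x_3 = 2.8750, f(x_3) = 17.725424, coefficient = 2
x_4 = 3.3333, f(x_4) = 28.031625, coefficient = 2
x_5 = 3.7917, f(x_5) = 44.330222, coefficient = 2
x_6 = 4.2500, f(x_6) = 70.105412, coefficient = 1

I ≈ (0.458333/2) × 291.353525 = 66.768516
Exact value: 65.623723
Error: 1.144793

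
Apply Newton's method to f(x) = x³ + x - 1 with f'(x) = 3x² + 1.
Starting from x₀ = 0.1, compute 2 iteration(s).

f(x) = x³ + x - 1
f'(x) = 3x² + 1
x₀ = 0.1

Newton-Raphson formula: x_{n+1} = x_n - f(x_n)/f'(x_n)

Iteration 1:
  f(0.100000) = -0.899000
  f'(0.100000) = 1.030000
  x_1 = 0.100000 - (-0.899000)/1.030000 = 0.972816
Iteration 2:
  f(0.972816) = 0.893459
  f'(0.972816) = 3.839110
  x_2 = 0.972816 - 0.893459/3.839110 = 0.740090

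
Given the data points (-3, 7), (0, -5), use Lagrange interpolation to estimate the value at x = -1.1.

Lagrange interpolation formula:
P(x) = Σ yᵢ × Lᵢ(x)
where Lᵢ(x) = Π_{j≠i} (x - xⱼ)/(xᵢ - xⱼ)

L_0(-1.1) = (-1.1 - 0)/(-3 - 0) = 0.366667
L_1(-1.1) = (-1.1 - (-3))/(0 - (-3)) = 0.633333

P(-1.1) = 7×L_0(-1.1) + (-5)×L_1(-1.1)
P(-1.1) = -0.600000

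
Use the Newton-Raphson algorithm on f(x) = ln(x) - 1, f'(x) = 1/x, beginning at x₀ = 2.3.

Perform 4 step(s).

f(x) = ln(x) - 1
f'(x) = 1/x
x₀ = 2.3

Newton-Raphson formula: x_{n+1} = x_n - f(x_n)/f'(x_n)

Iteration 1:
  f(2.300000) = -0.167091
  f'(2.300000) = 0.434783
  x_1 = 2.300000 - (-0.167091)/0.434783 = 2.684309
Iteration 2:
  f(2.684309) = -0.012577
  f'(2.684309) = 0.372535
  x_2 = 2.684309 - (-0.012577)/0.372535 = 2.718069
Iteration 3:
  f(2.718069) = -0.000078
  f'(2.718069) = 0.367908
  x_3 = 2.718069 - (-0.000078)/0.367908 = 2.718282
Iteration 4:
  f(2.718282) = 0.000000
  f'(2.718282) = 0.367879
  x_4 = 2.718282 - 0.000000/0.367879 = 2.718282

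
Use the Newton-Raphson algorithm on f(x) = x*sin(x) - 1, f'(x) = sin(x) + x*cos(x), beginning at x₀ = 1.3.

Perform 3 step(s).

f(x) = x*sin(x) - 1
f'(x) = sin(x) + x*cos(x)
x₀ = 1.3

Newton-Raphson formula: x_{n+1} = x_n - f(x_n)/f'(x_n)

Iteration 1:
  f(1.300000) = 0.252626
  f'(1.300000) = 1.311307
  x_1 = 1.300000 - 0.252626/1.311307 = 1.107348
Iteration 2:
  f(1.107348) = -0.009459
  f'(1.107348) = 1.389540
  x_2 = 1.107348 - (-0.009459)/1.389540 = 1.114155
Iteration 3:
  f(1.114155) = -0.000002
  f'(1.114155) = 1.388810
  x_3 = 1.114155 - (-0.000002)/1.388810 = 1.114157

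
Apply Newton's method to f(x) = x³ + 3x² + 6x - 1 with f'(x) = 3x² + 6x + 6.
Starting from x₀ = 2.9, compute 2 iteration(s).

f(x) = x³ + 3x² + 6x - 1
f'(x) = 3x² + 6x + 6
x₀ = 2.9

Newton-Raphson formula: x_{n+1} = x_n - f(x_n)/f'(x_n)

Iteration 1:
  f(2.900000) = 66.019000
  f'(2.900000) = 48.630000
  x_1 = 2.900000 - 66.019000/48.630000 = 1.542422
Iteration 2:
  f(1.542422) = 19.061260
  f'(1.542422) = 22.391735
  x_2 = 1.542422 - 19.061260/22.391735 = 0.691159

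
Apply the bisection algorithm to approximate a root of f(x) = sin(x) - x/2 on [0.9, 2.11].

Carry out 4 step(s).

f(x) = sin(x) - x/2
Initial interval: [0.9, 2.11]

Iteration 1:
  c_1 = (0.900000 + 2.110000)/2 = 1.505000
  f(c_1) = f(1.505000) = 0.245336
  f(a) × f(c) ≥ 0, new interval: [1.505000, 2.110000]
Iteration 2:
  c_2 = (1.505000 + 2.110000)/2 = 1.807500
  f(c_2) = f(1.807500) = 0.068366
  f(a) × f(c) ≥ 0, new interval: [1.807500, 2.110000]
Iteration 3:
  c_3 = (1.807500 + 2.110000)/2 = 1.958750
  f(c_3) = f(1.958750) = -0.053690
  f(a) × f(c) < 0, new interval: [1.807500, 1.958750]
Iteration 4:
  c_4 = (1.807500 + 1.958750)/2 = 1.883125
  f(c_4) = f(1.883125) = 0.010058
  f(a) × f(c) ≥ 0, new interval: [1.883125, 1.958750]

After 4 iteration(s), the approximation is c_4 = 1.883125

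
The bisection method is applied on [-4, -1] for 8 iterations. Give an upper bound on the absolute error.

Bisection error bound: |error| ≤ (b-a)/2^n
|error| ≤ (-1 - (-4))/2^8 = 3/2^8
|error| ≤ 0.0117187500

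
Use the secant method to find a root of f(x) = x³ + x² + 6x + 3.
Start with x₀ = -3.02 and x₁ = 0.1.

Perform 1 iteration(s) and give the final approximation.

f(x) = x³ + x² + 6x + 3
x₀ = -3.02, x₁ = 0.1

Secant formula: x_{n+1} = x_n - f(x_n)(x_n - x_{n-1})/(f(x_n) - f(x_{n-1}))

Iteration 1:
  f(-3.020000) = -33.543208
  f(0.100000) = 3.611000
  x_2 = 0.100000 - 3.611000×(0.100000 - (-3.020000))/(3.611000 - (-33.543208))
       = -0.203231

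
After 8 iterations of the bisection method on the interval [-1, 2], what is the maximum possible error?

Bisection error bound: |error| ≤ (b-a)/2^n
|error| ≤ (2 - (-1))/2^8 = 3/2^8
|error| ≤ 0.0117187500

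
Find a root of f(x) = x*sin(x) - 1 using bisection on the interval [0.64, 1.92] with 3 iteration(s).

f(x) = x*sin(x) - 1
Initial interval: [0.64, 1.92]

Iteration 1:
  c_1 = (0.640000 + 1.920000)/2 = 1.280000
  f(c_1) = f(1.280000) = 0.226260
  f(a) × f(c) < 0, new interval: [0.640000, 1.280000]
Iteration 2:
  c_2 = (0.640000 + 1.280000)/2 = 0.960000
  f(c_2) = f(0.960000) = -0.213576
  f(a) × f(c) ≥ 0, new interval: [0.960000, 1.280000]
Iteration 3:
  c_3 = (0.960000 + 1.280000)/2 = 1.120000
  f(c_3) = f(1.120000) = 0.008112
  f(a) × f(c) < 0, new interval: [0.960000, 1.120000]

After 3 iteration(s), the approximation is c_3 = 1.120000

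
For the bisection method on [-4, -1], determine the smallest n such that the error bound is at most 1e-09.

We need (b-a)/2^n ≤ 1e-09
(-1 - (-4))/2^n ≤ 1e-09
3/2^n ≤ 1e-09
2^n ≥ 3000000000
n ≥ log₂(3000000000) = 31.48
n ≥ 32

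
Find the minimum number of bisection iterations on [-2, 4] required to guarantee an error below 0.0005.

We need (b-a)/2^n ≤ 0.0005
(4 - (-2))/2^n ≤ 0.0005
6/2^n ≤ 0.0005
2^n ≥ 12000
n ≥ log₂(12000) = 13.55
n ≥ 14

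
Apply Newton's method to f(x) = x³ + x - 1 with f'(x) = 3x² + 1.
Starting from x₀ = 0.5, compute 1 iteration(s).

f(x) = x³ + x - 1
f'(x) = 3x² + 1
x₀ = 0.5

Newton-Raphson formula: x_{n+1} = x_n - f(x_n)/f'(x_n)

Iteration 1:
  f(0.500000) = -0.375000
  f'(0.500000) = 1.750000
  x_1 = 0.500000 - (-0.375000)/1.750000 = 0.714286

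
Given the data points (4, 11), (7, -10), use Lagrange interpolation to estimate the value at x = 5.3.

Lagrange interpolation formula:
P(x) = Σ yᵢ × Lᵢ(x)
where Lᵢ(x) = Π_{j≠i} (x - xⱼ)/(xᵢ - xⱼ)

L_0(5.3) = (5.3 - 7)/(4 - 7) = 0.566667
L_1(5.3) = (5.3 - 4)/(7 - 4) = 0.433333

P(5.3) = 11×L_0(5.3) + (-10)×L_1(5.3)
P(5.3) = 1.900000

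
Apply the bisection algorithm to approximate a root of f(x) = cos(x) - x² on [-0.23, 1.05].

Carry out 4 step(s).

f(x) = cos(x) - x²
Initial interval: [-0.23, 1.05]

Iteration 1:
  c_1 = (-0.230000 + 1.050000)/2 = 0.410000
  f(c_1) = f(0.410000) = 0.749021
  f(a) × f(c) ≥ 0, new interval: [0.410000, 1.050000]
Iteration 2:
  c_2 = (0.410000 + 1.050000)/2 = 0.730000
  f(c_2) = f(0.730000) = 0.212274
  f(a) × f(c) ≥ 0, new interval: [0.730000, 1.050000]
Iteration 3:
  c_3 = (0.730000 + 1.050000)/2 = 0.890000
  f(c_3) = f(0.890000) = -0.162688
  f(a) × f(c) < 0, new interval: [0.730000, 0.890000]
Iteration 4:
  c_4 = (0.730000 + 0.890000)/2 = 0.810000
  f(c_4) = f(0.810000) = 0.033398
  f(a) × f(c) ≥ 0, new interval: [0.810000, 0.890000]

After 4 iteration(s), the approximation is c_4 = 0.810000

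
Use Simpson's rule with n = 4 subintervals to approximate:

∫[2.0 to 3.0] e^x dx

f(x) = e^x
a = 2.0, b = 3.0, n = 4
h = (b - a)/n = 0.250000

Simpson's rule: (h/3)[f(x₀) + 4f(x₁) + 2f(x₂) + ... + f(xₙ)]

x_0 = 2.0000, f(x_0) = 7.389056, coefficient = 1
x_1 = 2.2500, f(x_1) = 9.487736, coefficient = 4
x_2 = 2.5000, f(x_2) = 12.182494, coefficient = 2
x_3 = 2.7500, f(x_3) = 15.642632, coefficient = 4
x_4 = 3.0000, f(x_4) = 20.085537, coefficient = 1

I ≈ (0.250000/3) × 152.361052 = 12.696754
Exact value: 12.696481
Error: 0.000273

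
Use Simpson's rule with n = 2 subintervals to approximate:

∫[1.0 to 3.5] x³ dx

f(x) = x³
a = 1.0, b = 3.5, n = 2
h = (b - a)/n = 1.250000

Simpson's rule: (h/3)[f(x₀) + 4f(x₁) + 2f(x₂) + ... + f(xₙ)]

x_0 = 1.0000, f(x_0) = 1.000000, coefficient = 1
x_1 = 2.2500, f(x_1) = 11.390625, coefficient = 4
x_2 = 3.5000, f(x_2) = 42.875000, coefficient = 1

I ≈ (1.250000/3) × 89.437500 = 37.265625
Exact value: 37.265625
Error: 0.000000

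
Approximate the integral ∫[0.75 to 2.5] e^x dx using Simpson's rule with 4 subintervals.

f(x) = e^x
a = 0.75, b = 2.5, n = 4
h = (b - a)/n = 0.437500

Simpson's rule: (h/3)[f(x₀) + 4f(x₁) + 2f(x₂) + ... + f(xₙ)]

x_0 = 0.7500, f(x_0) = 2.117000, coefficient = 1
x_1 = 1.1875, f(x_1) = 3.278874, coefficient = 4
x_2 = 1.6250, f(x_2) = 5.078419, coefficient = 2
x_3 = 2.0625, f(x_3) = 7.865609, coefficient = 4
x_4 = 2.5000, f(x_4) = 12.182494, coefficient = 1

I ≈ (0.437500/3) × 69.034264 = 10.067497
Exact value: 10.065494
Error: 0.002003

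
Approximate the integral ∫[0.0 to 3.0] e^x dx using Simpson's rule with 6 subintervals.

f(x) = e^x
a = 0.0, b = 3.0, n = 6
h = (b - a)/n = 0.500000

Simpson's rule: (h/3)[f(x₀) + 4f(x₁) + 2f(x₂) + ... + f(xₙ)]

x_0 = 0.0000, f(x_0) = 1.000000, coefficient = 1
x_1 = 0.5000, f(x_1) = 1.648721, coefficient = 4
x_2 = 1.0000, f(x_2) = 2.718282, coefficient = 2
x_3 = 1.5000, f(x_3) = 4.481689, coefficient = 4
x_4 = 2.0000, f(x_4) = 7.389056, coefficient = 2
x_5 = 2.5000, f(x_5) = 12.182494, coefficient = 4
x_6 = 3.0000, f(x_6) = 20.085537, coefficient = 1

I ≈ (0.500000/3) × 114.551830 = 19.091972
Exact value: 19.085537
Error: 0.006435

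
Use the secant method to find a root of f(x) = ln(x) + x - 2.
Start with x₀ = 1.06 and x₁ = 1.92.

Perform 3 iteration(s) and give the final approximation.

f(x) = ln(x) + x - 2
x₀ = 1.06, x₁ = 1.92

Secant formula: x_{n+1} = x_n - f(x_n)(x_n - x_{n-1})/(f(x_n) - f(x_{n-1}))

Iteration 1:
  f(1.060000) = -0.881731
  f(1.920000) = 0.572325
  x_2 = 1.920000 - 0.572325×(1.920000 - 1.060000)/(0.572325 - (-0.881731))
       = 1.581499
Iteration 2:
  f(1.920000) = 0.572325
  f(1.581499) = 0.039872
  x_3 = 1.581499 - 0.039872×(1.581499 - 1.920000)/(0.039872 - 0.572325)
       = 1.556151
Iteration 3:
  f(1.581499) = 0.039872
  f(1.556151) = -0.001634
  x_4 = 1.556151 - (-0.001634)×(1.556151 - 1.581499)/(-0.001634 - 0.039872)
       = 1.557149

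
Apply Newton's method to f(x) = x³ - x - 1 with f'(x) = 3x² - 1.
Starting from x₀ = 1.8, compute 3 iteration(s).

f(x) = x³ - x - 1
f'(x) = 3x² - 1
x₀ = 1.8

Newton-Raphson formula: x_{n+1} = x_n - f(x_n)/f'(x_n)

Iteration 1:
  f(1.800000) = 3.032000
  f'(1.800000) = 8.720000
  x_1 = 1.800000 - 3.032000/8.720000 = 1.452294
Iteration 2:
  f(1.452294) = 0.610821
  f'(1.452294) = 5.327470
  x_2 = 1.452294 - 0.610821/5.327470 = 1.337639
Iteration 3:
  f(1.337639) = 0.055767
  f'(1.337639) = 4.367831
  x_3 = 1.337639 - 0.055767/4.367831 = 1.324871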